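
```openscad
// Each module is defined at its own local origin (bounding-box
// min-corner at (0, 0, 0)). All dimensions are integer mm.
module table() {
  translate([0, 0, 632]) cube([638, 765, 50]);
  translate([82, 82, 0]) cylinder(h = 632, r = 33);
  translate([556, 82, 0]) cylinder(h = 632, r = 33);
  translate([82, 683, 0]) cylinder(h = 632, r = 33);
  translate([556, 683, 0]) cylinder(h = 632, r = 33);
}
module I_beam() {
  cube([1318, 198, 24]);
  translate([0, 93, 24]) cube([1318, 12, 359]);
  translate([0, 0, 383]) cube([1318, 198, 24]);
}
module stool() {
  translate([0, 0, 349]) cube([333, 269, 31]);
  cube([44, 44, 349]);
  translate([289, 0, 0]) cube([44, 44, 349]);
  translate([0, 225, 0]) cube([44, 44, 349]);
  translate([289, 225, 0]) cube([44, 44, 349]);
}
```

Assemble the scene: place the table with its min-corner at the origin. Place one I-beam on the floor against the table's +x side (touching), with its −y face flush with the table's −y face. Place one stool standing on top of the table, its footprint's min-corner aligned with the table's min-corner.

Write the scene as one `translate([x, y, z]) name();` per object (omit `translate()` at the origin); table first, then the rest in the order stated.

table();
translate([638, 0, 0]) I_beam();
translate([0, 0, 682]) stool();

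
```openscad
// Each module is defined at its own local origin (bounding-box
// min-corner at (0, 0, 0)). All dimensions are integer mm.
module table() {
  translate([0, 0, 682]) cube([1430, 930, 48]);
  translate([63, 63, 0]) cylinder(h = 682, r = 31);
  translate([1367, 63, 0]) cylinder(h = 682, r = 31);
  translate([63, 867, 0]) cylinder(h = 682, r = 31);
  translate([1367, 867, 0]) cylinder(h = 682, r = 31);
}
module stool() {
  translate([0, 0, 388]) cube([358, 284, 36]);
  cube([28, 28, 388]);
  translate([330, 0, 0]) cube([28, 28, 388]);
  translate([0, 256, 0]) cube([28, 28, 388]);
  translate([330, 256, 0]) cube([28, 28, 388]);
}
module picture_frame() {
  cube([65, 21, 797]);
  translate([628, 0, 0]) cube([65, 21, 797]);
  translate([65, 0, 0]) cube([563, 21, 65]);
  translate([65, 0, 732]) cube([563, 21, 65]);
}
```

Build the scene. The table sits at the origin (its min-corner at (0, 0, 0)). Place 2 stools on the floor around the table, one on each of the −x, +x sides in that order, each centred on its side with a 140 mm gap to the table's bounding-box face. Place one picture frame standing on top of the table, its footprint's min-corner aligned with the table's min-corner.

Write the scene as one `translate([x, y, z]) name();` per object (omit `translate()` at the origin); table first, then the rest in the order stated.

table();
translate([-498, 323, 0]) stool();
translate([1570, 323, 0]) stool();
translate([0, 0, 730]) picture_frame();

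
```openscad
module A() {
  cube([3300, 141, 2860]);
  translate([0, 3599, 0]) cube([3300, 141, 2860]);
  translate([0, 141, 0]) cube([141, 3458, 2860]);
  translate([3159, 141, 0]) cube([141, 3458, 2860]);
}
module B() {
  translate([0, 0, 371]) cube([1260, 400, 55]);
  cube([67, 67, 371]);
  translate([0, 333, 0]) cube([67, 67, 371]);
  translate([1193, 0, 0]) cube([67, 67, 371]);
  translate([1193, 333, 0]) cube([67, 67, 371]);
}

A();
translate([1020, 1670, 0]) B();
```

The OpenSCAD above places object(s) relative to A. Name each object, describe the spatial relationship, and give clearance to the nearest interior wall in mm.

Clearances: x = 879, y = 1529; minimum 879 mm.

A is a house frame. B is a bench. The bench sits inside the house frame, centred. The clearance to the nearest interior wall is 879 mm.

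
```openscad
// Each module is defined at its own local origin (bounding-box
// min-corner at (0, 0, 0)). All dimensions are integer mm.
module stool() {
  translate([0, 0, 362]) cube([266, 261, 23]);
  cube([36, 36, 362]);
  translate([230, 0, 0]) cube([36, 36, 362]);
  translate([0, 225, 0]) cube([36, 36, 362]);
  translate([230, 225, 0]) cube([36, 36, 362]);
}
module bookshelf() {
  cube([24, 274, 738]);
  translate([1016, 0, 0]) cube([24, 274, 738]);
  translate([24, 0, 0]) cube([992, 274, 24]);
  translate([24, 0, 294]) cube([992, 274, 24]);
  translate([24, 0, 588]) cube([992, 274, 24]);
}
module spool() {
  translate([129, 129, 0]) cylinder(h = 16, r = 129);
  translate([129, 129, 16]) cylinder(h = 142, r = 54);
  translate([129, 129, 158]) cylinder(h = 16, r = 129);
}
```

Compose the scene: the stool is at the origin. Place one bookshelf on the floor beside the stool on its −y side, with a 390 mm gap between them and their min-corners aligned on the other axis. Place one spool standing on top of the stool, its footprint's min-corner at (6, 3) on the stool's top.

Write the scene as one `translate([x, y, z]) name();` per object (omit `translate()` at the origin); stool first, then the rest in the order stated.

stool();
translate([0, -664, 0]) bookshelf();
translate([6, 3, 385]) spool();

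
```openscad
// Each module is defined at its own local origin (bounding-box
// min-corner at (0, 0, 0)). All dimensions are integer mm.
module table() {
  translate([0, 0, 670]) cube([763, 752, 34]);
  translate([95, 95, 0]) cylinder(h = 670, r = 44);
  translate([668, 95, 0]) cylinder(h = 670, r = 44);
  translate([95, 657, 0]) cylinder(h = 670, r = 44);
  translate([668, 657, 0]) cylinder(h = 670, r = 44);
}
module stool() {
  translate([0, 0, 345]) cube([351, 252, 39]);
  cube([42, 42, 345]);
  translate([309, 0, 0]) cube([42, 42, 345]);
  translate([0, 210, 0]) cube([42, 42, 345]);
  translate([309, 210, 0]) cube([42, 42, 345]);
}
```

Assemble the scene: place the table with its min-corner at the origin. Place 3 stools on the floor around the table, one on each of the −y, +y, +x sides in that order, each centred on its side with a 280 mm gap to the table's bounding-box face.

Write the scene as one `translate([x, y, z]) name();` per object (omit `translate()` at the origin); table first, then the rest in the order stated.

table();
translate([206, -532, 0]) stool();
translate([206, 1032, 0]) stool();
translate([1043, 250, 0]) stool();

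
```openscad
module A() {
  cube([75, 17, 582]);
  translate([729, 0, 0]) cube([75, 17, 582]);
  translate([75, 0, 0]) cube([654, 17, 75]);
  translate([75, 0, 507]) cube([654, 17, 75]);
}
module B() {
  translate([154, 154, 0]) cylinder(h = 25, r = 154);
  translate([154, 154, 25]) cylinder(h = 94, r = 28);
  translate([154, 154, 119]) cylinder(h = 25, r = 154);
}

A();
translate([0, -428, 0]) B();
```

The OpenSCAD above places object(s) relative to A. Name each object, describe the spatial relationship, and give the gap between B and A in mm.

The spool's nearest face is 120 mm from the picture frame's −y face.

A is a picture frame. B is a spool. The spool is on the floor beside the picture frame on its −y side. The gap between the spool and the picture frame is 120 mm.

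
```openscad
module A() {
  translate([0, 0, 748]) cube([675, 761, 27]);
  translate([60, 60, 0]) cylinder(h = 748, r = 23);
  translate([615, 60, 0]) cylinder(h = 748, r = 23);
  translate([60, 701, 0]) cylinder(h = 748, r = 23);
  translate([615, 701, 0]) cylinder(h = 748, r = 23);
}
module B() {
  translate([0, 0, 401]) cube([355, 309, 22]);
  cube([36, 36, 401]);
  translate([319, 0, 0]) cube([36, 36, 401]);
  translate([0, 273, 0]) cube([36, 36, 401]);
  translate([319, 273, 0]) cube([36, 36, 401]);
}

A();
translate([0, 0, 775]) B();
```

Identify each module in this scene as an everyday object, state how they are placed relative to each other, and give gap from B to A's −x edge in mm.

A is a table. B is a stool. The stool is on top of the table. The gap from the stool to the table's −x edge is 0 mm.

The stool's min-x is at 0; the table's min-x is 0; gap = 0 mm.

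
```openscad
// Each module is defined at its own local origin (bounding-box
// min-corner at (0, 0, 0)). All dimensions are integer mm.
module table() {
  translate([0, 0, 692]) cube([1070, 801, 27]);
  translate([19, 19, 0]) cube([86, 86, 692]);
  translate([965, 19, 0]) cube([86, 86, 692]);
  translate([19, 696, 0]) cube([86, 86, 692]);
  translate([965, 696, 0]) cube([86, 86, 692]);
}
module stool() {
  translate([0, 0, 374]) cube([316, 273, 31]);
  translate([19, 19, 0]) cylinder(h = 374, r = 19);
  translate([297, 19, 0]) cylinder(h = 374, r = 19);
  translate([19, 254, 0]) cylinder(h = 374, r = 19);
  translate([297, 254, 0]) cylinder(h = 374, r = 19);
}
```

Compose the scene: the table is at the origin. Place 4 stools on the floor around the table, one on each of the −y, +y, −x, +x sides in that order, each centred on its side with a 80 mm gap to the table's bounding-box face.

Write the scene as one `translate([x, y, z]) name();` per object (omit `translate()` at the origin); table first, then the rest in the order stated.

table();
translate([377, -353, 0]) stool();
translate([377, 881, 0]) stool();
translate([-396, 264, 0]) stool();
translate([1150, 264, 0]) stool();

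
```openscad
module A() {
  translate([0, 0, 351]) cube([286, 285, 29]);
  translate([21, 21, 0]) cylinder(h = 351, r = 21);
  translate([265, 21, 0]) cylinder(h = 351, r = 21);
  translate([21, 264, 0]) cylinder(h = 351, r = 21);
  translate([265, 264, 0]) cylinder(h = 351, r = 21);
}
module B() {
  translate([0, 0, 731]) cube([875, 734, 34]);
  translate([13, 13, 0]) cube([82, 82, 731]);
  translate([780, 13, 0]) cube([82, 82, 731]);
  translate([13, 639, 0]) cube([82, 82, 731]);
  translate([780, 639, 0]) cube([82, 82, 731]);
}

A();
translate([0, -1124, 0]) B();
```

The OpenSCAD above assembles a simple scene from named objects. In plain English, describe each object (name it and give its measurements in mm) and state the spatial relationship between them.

A is a simple wooden stool: a rectangular seat 286 mm (x) by 285 mm (y), 29 mm thick, top face at z = 380 mm, on four round legs, each 42 mm in diameter. The legs rest on z = 0, each leg's axis is inset half a diameter from the nearest pair of seat edges (so the leg's bounding box is flush with the corner).

B is a table with a 875×734 mm rectangular top, 34 mm thick, top surface at z = 765 mm, supported by four 82×82 mm square legs, each inset 13 mm from the nearest pair of top edges, running from the floor.

The table is on the floor beside the stool on its −y side.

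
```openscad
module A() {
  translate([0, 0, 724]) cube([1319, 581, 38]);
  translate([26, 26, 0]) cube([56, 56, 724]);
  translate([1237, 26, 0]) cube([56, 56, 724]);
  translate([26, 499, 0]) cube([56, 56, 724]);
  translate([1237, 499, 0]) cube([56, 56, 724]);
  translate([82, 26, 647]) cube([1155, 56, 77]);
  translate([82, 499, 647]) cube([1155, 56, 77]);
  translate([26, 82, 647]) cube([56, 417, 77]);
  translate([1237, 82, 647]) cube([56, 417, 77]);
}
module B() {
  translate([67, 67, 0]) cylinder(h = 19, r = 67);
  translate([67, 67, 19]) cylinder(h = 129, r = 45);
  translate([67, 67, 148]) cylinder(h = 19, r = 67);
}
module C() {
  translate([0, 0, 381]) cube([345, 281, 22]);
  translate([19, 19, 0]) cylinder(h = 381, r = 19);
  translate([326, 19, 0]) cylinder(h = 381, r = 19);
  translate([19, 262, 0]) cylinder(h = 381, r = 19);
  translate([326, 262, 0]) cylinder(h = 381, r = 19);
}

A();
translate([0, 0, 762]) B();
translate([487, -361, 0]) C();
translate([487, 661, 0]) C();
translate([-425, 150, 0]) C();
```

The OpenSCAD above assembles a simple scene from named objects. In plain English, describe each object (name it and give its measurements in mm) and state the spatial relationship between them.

A is a rectangular dining table. The top is 1319×581×38 mm with its upper surface at z = 762 mm. It stands on four 56×56 mm square legs, each inset 26 mm from the nearest pair of top edges, running from the floor to the underside of the top. Four apron rails, 56 mm thick and 77 mm tall, run between adjacent legs with their top edges flush with the underside of the top and their outer faces flush with the legs' outer faces.

B is a spool: two coaxial disc flanges of radius 67 mm and thickness 19 mm, joined by a core cylinder of radius 45 mm and height 129 mm. The lower flange rests on z = 0 and the three cylinders share a vertical axis.

C is a four-legged stool. The seat is a 345×281×22 mm slab whose top surface is at z = 403 mm; four round legs, each 38 mm in diameter, run from the floor (z = 0) to the underside of the seat, each leg's axis is inset half a diameter from the nearest pair of seat edges (so the leg's bounding box is flush with the corner).

The spool is on top of the table. Three stools sit around the table at the −y, +y, −x sides.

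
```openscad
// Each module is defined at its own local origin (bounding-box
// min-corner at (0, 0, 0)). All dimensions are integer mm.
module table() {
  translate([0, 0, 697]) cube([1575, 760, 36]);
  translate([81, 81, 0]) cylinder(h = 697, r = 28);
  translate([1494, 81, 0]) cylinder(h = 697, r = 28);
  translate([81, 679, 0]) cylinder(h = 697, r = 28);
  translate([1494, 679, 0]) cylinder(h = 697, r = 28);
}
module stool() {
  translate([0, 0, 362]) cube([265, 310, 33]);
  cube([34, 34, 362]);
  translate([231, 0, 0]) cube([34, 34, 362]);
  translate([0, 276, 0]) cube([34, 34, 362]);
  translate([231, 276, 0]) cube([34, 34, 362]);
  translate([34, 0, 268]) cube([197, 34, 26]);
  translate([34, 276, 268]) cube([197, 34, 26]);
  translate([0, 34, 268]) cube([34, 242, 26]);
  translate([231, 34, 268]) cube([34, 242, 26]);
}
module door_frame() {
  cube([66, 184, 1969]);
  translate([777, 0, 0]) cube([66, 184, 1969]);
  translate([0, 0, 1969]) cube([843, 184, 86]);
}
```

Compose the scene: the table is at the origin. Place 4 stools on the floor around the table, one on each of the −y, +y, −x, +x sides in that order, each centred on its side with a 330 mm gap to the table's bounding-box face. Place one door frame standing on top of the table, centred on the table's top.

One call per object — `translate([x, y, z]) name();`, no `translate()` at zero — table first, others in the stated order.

table();
translate([655, -640, 0]) stool();
translate([655, 1090, 0]) stool();
translate([-595, 225, 0]) stool();
translate([1905, 225, 0]) stool();
translate([366, 288, 733]) door_frame();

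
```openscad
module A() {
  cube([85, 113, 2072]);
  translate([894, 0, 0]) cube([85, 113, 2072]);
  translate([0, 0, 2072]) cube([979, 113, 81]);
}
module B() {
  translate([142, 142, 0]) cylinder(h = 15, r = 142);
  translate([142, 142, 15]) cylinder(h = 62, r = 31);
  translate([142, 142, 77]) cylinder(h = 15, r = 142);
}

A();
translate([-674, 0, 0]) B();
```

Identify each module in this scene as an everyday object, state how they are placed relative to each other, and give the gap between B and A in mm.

A is a door frame. B is a spool. The spool is on the floor beside the door frame on its −x side. The gap between the spool and the door frame is 390 mm.

The spool's nearest face is 390 mm from the door frame's −x face.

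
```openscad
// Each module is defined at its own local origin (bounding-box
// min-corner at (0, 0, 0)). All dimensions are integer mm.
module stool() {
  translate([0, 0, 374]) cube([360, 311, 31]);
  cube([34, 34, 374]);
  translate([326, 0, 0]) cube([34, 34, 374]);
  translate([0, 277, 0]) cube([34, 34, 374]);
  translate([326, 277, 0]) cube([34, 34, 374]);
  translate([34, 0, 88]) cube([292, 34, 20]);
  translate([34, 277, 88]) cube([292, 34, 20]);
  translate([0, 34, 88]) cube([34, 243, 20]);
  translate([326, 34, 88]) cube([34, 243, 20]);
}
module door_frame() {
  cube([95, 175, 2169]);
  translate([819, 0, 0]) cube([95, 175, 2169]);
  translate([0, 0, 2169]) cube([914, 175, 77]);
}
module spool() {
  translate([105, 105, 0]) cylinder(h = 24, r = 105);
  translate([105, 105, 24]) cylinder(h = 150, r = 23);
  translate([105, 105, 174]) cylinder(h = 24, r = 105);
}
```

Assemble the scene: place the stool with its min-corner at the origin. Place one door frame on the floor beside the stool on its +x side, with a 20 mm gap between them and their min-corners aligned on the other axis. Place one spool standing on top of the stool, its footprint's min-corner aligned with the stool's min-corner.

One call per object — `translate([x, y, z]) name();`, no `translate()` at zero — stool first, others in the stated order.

stool();
translate([380, 0, 0]) door_frame();
translate([0, 0, 405]) spool();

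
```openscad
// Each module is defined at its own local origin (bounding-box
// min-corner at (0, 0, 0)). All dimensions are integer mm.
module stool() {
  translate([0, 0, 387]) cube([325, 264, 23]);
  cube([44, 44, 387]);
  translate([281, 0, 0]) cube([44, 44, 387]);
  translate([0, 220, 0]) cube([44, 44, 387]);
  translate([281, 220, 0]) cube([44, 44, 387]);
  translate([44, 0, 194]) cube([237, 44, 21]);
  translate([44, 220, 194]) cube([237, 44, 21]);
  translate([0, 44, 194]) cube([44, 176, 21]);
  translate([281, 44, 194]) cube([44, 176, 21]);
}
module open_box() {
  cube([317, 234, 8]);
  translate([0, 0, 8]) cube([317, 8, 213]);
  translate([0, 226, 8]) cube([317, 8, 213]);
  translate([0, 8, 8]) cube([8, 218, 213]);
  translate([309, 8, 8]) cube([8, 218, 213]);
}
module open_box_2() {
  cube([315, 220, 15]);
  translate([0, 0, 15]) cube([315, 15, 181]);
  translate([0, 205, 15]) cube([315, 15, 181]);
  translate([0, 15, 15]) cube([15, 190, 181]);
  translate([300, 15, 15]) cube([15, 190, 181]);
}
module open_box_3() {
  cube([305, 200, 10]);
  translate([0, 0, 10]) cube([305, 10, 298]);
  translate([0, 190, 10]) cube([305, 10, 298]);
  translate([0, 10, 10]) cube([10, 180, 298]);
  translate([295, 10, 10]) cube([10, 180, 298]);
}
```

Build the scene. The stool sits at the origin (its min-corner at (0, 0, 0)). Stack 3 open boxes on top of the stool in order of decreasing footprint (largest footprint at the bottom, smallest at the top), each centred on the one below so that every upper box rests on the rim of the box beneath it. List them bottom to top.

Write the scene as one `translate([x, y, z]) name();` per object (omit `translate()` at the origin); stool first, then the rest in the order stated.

stool();
translate([4, 15, 410]) open_box();
translate([5, 22, 631]) open_box_2();
translate([10, 32, 827]) open_box_3();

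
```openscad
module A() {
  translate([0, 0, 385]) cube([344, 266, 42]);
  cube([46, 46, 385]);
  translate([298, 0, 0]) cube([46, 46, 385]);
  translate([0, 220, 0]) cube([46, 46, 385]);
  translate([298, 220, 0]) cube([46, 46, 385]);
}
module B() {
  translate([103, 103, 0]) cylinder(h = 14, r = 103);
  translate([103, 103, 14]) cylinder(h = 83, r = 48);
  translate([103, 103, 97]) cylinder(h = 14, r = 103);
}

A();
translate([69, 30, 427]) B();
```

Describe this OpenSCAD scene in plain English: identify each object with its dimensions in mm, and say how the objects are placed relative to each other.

A is a four-legged stool. The seat is 344×266 mm, 42 mm thick, top at z = 427 mm. It stands on four square legs, each 46×46 mm in cross-section, from z = 0 to the seat underside, each flush with a corner of the seat.

B is a spool: two coaxial disc flanges of radius 103 mm and thickness 14 mm, joined by a core cylinder of radius 48 mm and height 83 mm. The lower flange rests on z = 0 and the three cylinders share a vertical axis.

The spool is on top of the stool, centred.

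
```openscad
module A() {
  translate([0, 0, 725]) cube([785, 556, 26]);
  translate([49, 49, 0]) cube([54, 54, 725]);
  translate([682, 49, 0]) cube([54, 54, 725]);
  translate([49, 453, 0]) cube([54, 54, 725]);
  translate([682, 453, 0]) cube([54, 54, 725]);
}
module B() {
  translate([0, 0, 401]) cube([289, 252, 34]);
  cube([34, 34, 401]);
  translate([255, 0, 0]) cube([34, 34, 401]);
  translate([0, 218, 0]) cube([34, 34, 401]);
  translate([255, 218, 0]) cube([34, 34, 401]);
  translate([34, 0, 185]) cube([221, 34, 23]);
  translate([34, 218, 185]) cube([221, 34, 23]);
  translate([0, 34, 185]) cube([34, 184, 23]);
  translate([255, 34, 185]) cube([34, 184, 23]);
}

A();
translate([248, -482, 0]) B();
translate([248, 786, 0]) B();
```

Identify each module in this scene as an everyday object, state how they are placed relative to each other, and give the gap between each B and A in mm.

A is a table. B is a stool. Two stools sit around the table at the −y, +y sides. The gap between each stool and the table is 230 mm.

Each stool's nearest face is 230 mm from the table's bounding box.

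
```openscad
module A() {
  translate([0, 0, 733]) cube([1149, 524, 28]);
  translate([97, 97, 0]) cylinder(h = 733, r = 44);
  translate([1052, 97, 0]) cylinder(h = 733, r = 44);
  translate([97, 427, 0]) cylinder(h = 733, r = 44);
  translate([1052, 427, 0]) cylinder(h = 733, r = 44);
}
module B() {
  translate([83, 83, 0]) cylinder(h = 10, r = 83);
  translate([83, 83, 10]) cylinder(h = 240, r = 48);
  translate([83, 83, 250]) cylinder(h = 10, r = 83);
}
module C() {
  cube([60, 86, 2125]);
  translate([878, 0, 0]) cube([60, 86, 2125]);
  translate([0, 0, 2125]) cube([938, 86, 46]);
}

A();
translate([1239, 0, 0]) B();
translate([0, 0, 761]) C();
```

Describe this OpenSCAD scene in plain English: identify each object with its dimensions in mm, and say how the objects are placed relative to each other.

A is a rectangular dining table. The top is 1149×524×28 mm with its upper surface at z = 761 mm. It stands on four round legs of 88 mm diameter, each leg's bounding box inset 53 mm from the nearest pair of top edges, running from the floor to the underside of the top.

B is a spool: two coaxial disc flanges of radius 83 mm and thickness 10 mm, joined by a core cylinder of radius 48 mm and height 240 mm. The lower flange rests on z = 0 and the three cylinders share a vertical axis.

C is a door frame. The clear opening is 818 mm wide and 2125 mm high. Two 60 mm wide jambs, 86 mm deep, stand either side of the opening from the floor to the top of the opening. A 46 mm thick head sits across the top of both jambs, spanning the full outside width of the frame.

The spool is on the floor beside the table on its +x side. The door frame is on top of the table.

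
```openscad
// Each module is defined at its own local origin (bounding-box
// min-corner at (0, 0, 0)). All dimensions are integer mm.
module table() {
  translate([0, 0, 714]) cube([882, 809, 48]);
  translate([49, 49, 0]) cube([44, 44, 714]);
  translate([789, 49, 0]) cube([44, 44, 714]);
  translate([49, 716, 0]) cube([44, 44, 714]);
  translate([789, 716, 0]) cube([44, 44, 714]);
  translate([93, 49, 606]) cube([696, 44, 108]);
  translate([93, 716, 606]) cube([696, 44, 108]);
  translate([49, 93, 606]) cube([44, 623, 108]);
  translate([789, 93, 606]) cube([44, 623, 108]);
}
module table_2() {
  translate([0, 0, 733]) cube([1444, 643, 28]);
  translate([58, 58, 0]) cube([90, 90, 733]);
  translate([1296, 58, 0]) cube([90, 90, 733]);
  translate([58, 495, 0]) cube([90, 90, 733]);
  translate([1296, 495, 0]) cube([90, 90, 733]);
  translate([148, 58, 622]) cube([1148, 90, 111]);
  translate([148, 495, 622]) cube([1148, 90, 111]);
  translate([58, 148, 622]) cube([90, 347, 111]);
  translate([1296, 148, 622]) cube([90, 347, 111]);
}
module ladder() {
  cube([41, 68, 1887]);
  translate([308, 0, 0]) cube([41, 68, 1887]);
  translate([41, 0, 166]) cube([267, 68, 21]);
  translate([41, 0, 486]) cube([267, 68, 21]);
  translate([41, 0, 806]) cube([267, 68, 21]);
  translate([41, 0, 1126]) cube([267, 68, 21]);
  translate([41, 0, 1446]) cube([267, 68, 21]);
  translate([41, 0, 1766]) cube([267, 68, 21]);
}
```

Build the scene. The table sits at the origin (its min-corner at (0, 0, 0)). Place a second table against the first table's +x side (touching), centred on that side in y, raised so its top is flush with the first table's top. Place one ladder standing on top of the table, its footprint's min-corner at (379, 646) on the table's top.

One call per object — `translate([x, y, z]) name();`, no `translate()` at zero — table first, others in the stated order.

table();
translate([882, 83, 1]) table_2();
translate([379, 646, 762]) ladder();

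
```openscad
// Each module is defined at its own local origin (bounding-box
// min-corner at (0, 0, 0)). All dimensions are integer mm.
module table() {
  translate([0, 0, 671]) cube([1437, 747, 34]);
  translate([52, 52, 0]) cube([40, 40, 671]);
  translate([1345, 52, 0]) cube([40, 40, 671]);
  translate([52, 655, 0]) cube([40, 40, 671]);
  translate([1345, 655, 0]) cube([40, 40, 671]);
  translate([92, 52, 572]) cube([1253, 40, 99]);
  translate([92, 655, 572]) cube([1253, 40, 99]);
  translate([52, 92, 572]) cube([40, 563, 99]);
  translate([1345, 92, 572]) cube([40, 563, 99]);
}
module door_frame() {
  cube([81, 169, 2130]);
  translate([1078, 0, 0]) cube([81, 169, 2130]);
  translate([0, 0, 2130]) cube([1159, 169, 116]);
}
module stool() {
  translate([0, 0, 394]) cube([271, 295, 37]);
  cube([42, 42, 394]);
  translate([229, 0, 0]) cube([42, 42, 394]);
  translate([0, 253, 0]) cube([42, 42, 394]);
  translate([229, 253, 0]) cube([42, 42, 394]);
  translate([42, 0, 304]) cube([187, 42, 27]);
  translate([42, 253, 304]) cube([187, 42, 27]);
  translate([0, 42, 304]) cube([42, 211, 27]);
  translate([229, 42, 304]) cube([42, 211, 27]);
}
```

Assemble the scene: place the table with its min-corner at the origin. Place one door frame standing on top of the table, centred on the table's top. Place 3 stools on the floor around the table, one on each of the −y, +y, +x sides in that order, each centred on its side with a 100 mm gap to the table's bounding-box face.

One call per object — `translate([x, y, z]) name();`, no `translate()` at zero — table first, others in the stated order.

table();
translate([139, 289, 705]) door_frame();
translate([583, -395, 0]) stool();
translate([583, 847, 0]) stool();
translate([1537, 226, 0]) stool();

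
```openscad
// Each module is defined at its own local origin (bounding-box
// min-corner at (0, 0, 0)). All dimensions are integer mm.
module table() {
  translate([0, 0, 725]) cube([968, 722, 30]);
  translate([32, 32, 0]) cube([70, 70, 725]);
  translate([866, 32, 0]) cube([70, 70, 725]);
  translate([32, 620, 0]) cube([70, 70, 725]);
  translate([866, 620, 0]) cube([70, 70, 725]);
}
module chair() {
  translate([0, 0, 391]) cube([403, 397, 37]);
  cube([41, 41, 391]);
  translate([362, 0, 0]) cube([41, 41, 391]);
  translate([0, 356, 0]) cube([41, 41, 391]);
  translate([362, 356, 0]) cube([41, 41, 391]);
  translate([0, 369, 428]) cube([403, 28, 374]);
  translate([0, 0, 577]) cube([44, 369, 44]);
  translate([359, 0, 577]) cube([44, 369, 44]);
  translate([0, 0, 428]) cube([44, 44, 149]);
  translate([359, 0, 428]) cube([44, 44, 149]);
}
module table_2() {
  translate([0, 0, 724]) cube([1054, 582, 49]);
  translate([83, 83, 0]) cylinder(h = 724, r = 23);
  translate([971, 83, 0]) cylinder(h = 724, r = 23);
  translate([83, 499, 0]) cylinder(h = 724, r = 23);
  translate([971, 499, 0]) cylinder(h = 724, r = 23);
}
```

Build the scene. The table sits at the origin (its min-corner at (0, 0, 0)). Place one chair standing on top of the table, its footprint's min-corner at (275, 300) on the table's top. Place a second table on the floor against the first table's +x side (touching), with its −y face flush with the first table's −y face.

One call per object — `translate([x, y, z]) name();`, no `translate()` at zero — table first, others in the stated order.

table();
translate([275, 300, 755]) chair();
translate([968, 0, 0]) table_2();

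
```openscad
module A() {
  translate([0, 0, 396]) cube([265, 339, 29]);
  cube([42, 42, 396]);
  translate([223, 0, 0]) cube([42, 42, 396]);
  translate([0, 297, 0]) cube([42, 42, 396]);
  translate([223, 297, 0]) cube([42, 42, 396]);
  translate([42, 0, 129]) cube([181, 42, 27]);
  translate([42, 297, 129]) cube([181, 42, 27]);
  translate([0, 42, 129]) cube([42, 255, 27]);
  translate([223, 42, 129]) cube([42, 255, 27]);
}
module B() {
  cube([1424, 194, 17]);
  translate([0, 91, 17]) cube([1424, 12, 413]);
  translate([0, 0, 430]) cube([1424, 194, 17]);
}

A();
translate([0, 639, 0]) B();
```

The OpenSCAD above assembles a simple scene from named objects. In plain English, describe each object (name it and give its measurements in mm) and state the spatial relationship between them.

A is a simple wooden stool: a rectangular seat 265 mm (x) by 339 mm (y), 29 mm thick, top face at z = 425 mm, on four square legs, each 42×42 mm in cross-section. The legs rest on z = 0, each flush with a corner of the seat. Four stretchers, 42 mm wide and 27 mm tall, connect adjacent legs with their undersides at z = 129 mm, each running between the inner faces of the legs it joins and aligned with the legs' outer faces on the other axis.

B is an I-beam lying along x, 1424 mm long. Overall section height 447 mm. Two flanges 194 mm wide (y) and 17 mm thick, one on the floor and one at the top; a web 12 mm thick runs between them, centred on the flange width.

The I-beam is on the floor beside the stool on its +y side.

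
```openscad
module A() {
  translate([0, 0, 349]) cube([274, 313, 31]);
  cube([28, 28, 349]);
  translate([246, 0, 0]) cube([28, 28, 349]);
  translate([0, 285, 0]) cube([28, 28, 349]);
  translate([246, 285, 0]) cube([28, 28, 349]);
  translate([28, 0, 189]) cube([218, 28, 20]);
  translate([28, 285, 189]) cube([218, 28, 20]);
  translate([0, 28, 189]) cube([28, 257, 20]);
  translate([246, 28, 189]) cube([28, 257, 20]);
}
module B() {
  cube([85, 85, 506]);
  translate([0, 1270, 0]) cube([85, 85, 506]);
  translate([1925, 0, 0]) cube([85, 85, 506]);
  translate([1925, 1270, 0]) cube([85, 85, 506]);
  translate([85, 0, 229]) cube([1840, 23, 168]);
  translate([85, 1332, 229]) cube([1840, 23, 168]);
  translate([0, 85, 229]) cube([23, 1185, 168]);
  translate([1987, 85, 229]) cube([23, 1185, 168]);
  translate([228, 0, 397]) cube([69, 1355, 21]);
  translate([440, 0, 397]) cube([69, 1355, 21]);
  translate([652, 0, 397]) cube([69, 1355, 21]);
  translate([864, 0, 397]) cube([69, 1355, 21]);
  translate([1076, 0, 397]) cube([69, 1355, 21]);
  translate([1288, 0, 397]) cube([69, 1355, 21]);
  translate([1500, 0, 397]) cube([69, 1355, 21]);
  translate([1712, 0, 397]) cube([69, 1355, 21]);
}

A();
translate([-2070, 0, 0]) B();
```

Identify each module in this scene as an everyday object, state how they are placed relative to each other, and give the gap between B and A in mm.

A is a stool. B is a bed frame. The bed frame is on the floor beside the stool on its −x side. The gap between the bed frame and the stool is 60 mm.

The bed frame's nearest face is 60 mm from the stool's −x face.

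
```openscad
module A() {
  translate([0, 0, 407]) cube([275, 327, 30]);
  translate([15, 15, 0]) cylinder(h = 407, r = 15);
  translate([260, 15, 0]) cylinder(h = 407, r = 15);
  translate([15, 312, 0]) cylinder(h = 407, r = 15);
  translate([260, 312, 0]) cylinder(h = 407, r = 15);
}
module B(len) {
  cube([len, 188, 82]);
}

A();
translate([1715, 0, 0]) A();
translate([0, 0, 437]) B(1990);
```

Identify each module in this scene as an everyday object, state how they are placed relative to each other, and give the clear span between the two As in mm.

Second stool starts at x = 1715; first ends at x = 275; clear span = 1715 − 275 = 1440 mm.

A is a stool. B is a beam. A beam spans the tops of two stools. The clear span between the two stools is 1440 mm.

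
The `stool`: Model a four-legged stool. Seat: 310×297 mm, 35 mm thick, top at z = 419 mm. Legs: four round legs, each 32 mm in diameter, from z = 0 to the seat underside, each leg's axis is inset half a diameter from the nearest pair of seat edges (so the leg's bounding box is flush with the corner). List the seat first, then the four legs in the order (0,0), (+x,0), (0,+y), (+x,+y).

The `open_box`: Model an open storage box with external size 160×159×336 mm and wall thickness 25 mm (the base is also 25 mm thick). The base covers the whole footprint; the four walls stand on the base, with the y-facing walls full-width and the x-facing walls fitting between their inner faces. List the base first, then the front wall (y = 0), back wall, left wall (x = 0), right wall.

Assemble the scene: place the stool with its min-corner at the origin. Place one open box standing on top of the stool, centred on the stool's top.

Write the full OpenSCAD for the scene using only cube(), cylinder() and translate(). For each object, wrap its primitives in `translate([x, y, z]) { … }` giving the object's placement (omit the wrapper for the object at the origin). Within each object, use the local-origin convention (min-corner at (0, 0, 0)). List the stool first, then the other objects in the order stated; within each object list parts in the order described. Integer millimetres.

translate([0, 0, 384]) cube([310, 297, 35]);
translate([16, 16, 0]) cylinder(h = 384, r = 16);
translate([294, 16, 0]) cylinder(h = 384, r = 16);
translate([16, 281, 0]) cylinder(h = 384, r = 16);
translate([294, 281, 0]) cylinder(h = 384, r = 16);
translate([75, 69, 419]) {
  cube([160, 159, 25]);
  translate([0, 0, 25]) cube([160, 25, 311]);
  translate([0, 134, 25]) cube([160, 25, 311]);
  translate([0, 25, 25]) cube([25, 109, 311]);
  translate([135, 25, 25]) cube([25, 109, 311]);
}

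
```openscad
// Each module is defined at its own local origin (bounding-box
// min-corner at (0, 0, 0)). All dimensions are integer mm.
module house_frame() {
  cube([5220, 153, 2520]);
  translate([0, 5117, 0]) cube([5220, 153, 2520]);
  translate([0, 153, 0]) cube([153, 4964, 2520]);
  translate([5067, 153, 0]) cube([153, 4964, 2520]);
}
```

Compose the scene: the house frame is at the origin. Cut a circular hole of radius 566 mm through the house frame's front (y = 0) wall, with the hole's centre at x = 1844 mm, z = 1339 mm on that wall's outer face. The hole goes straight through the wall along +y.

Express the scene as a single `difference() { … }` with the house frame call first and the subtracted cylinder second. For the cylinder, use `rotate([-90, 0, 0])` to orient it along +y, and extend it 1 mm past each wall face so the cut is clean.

difference() {
  house_frame();
  translate([1844, -1, 1339]) rotate([-90, 0, 0]) cylinder(h = 155, r = 566);
}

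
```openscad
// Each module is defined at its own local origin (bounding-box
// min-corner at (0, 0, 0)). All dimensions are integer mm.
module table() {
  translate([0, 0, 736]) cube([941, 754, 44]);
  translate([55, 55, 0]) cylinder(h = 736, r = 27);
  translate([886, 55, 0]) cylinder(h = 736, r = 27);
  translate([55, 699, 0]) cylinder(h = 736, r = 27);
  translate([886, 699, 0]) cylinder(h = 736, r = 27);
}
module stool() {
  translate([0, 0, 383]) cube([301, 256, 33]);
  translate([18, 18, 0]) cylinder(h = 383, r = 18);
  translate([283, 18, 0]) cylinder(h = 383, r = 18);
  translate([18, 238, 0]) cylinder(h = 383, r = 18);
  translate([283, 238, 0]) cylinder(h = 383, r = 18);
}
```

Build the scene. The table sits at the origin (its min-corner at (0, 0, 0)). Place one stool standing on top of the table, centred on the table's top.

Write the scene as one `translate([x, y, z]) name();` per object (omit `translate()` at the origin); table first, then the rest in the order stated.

table();
translate([320, 249, 780]) stool();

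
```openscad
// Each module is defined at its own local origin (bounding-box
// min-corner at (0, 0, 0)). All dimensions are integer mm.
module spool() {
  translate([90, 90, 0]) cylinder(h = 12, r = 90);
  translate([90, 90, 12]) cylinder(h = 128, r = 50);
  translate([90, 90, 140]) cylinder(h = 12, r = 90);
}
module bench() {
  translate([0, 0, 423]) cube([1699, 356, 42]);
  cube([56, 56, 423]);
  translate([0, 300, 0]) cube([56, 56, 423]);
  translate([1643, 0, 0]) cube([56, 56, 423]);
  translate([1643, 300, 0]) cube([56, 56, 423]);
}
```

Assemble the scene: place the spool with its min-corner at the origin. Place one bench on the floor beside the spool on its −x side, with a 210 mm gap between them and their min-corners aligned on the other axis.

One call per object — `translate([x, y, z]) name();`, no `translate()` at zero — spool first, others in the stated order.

spool();
translate([-1909, 0, 0]) bench();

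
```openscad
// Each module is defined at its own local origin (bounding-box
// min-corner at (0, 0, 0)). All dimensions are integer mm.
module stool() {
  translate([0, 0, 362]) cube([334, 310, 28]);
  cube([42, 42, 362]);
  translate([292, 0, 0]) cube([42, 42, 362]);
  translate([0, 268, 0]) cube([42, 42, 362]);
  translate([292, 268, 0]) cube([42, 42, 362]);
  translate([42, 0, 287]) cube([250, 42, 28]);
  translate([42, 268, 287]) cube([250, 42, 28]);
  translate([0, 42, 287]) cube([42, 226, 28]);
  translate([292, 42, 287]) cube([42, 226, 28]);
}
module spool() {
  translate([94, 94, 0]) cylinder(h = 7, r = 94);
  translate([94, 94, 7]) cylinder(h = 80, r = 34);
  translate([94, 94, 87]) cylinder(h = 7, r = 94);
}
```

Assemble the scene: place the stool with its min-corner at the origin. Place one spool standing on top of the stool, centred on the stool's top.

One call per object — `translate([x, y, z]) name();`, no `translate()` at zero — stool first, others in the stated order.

stool();
translate([73, 61, 390]) spool();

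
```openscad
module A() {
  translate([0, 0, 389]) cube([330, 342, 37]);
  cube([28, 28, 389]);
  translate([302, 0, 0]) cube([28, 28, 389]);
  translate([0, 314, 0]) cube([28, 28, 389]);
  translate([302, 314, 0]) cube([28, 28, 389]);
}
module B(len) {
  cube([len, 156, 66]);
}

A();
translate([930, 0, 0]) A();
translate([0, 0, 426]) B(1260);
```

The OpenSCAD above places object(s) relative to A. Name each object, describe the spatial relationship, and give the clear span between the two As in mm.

Second stool starts at x = 930; first ends at x = 330; clear span = 930 − 330 = 600 mm.

A is a stool. B is a beam. A beam spans the tops of two stools. The clear span between the two stools is 600 mm.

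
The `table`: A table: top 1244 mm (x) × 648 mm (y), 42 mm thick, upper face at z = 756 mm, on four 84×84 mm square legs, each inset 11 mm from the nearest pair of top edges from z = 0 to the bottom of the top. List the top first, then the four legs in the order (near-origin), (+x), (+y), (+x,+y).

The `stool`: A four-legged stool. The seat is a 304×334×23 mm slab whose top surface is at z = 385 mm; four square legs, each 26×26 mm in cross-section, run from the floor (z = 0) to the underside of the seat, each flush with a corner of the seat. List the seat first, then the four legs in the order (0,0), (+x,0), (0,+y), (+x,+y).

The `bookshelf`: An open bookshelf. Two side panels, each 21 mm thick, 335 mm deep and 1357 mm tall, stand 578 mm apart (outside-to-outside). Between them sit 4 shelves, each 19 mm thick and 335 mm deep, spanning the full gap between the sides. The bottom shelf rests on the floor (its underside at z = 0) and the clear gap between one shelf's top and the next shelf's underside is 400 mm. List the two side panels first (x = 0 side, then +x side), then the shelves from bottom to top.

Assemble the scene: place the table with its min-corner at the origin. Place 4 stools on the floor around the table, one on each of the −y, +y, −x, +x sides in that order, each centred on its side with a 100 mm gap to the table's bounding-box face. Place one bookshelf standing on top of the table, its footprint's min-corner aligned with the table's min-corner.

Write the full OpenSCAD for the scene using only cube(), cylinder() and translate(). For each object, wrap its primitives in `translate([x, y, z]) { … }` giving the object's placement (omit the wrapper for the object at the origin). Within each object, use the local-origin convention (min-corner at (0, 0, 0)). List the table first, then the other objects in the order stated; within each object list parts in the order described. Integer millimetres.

translate([0, 0, 714]) cube([1244, 648, 42]);
translate([11, 11, 0]) cube([84, 84, 714]);
translate([1149, 11, 0]) cube([84, 84, 714]);
translate([11, 553, 0]) cube([84, 84, 714]);
translate([1149, 553, 0]) cube([84, 84, 714]);
translate([470, -434, 0]) {
  translate([0, 0, 362]) cube([304, 334, 23]);
  cube([26, 26, 362]);
  translate([278, 0, 0]) cube([26, 26, 362]);
  translate([0, 308, 0]) cube([26, 26, 362]);
  translate([278, 308, 0]) cube([26, 26, 362]);
}
translate([470, 748, 0]) {
  translate([0, 0, 362]) cube([304, 334, 23]);
  cube([26, 26, 362]);
  translate([278, 0, 0]) cube([26, 26, 362]);
  translate([0, 308, 0]) cube([26, 26, 362]);
  translate([278, 308, 0]) cube([26, 26, 362]);
}
translate([-404, 157, 0]) {
  translate([0, 0, 362]) cube([304, 334, 23]);
  cube([26, 26, 362]);
  translate([278, 0, 0]) cube([26, 26, 362]);
  translate([0, 308, 0]) cube([26, 26, 362]);
  translate([278, 308, 0]) cube([26, 26, 362]);
}
translate([1344, 157, 0]) {
  translate([0, 0, 362]) cube([304, 334, 23]);
  cube([26, 26, 362]);
  translate([278, 0, 0]) cube([26, 26, 362]);
  translate([0, 308, 0]) cube([26, 26, 362]);
  translate([278, 308, 0]) cube([26, 26, 362]);
}
translate([0, 0, 756]) {
  cube([21, 335, 1357]);
  translate([557, 0, 0]) cube([21, 335, 1357]);
  translate([21, 0, 0]) cube([536, 335, 19]);
  translate([21, 0, 419]) cube([536, 335, 19]);
  translate([21, 0, 838]) cube([536, 335, 19]);
  translate([21, 0, 1257]) cube([536, 335, 19]);
}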